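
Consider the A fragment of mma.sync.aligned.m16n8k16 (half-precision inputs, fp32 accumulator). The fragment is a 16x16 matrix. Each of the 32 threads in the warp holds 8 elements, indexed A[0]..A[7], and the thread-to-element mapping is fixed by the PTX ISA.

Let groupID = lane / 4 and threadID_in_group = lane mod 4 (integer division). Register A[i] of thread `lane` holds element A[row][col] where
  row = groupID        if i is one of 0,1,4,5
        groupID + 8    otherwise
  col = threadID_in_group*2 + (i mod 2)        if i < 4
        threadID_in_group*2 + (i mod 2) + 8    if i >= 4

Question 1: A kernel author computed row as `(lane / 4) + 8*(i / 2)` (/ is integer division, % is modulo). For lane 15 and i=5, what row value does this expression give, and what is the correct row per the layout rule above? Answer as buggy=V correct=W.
buggy=19 correct=3

`(lane / 4) + 8*(i / 2)`[15,5]->19
15: g=3,t=3
[5] (3+0,3*2+1+8) = (3,15)
row: 19 vs 3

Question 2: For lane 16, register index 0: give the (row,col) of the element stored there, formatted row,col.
lane 16->16/4=4, 16 mod 4=0
i=0  r:4+0->4  c:2·0+0+0->0

4,0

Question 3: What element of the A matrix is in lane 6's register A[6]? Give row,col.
9,12

L=6⇒gr=6>>2=1, th=6&3=2
[6]⇒row 1+8=9  col 2·2+0+8=12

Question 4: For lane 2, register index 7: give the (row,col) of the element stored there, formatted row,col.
8,13

L=2=>grp=2>>2=0, tig=2&3=2
[7]=>row 0+8=8  col 2·2+1+8=13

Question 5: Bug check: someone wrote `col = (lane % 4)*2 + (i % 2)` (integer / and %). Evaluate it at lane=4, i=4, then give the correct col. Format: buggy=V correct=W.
`(lane % 4)*2 + (i % 2)`[4,4]->0
lane 4: g=1 (4/4), t=0 (4%4)
i=4: r=1+0=1, c=0*2+0+8=8
col: 0 vs 8

buggy=0 correct=8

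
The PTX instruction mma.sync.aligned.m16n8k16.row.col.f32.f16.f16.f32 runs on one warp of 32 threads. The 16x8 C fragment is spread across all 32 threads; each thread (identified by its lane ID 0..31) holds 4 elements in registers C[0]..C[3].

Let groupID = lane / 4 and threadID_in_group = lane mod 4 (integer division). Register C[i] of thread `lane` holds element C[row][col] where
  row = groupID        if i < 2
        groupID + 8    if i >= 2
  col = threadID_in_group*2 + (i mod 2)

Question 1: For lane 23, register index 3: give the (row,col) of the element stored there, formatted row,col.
lane 23⇒23/4=5, 23 mod 4=3
i=3  r:5+8⇒13  c:2·3+1⇒7

13,7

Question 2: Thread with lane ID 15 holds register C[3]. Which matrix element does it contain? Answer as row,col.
lane 15=>15/4=3, 15 mod 4=3
i=3  r:3+8=>11  c:2·3+1=>7

11,7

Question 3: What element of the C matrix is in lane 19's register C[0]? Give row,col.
4,6

19: G=4,T=3
[0] (4+0,3*2+0) = (4,6)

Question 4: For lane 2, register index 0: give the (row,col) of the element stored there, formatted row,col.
0,4

lane 2->2/4=0, 2 mod 4=2
i=0  r:0+0->0  c:2·2+0->4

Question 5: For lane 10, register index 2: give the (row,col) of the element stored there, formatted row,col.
10: gr=2,th=2
[2] (2+8,2*2+0) = (10,4)

10,4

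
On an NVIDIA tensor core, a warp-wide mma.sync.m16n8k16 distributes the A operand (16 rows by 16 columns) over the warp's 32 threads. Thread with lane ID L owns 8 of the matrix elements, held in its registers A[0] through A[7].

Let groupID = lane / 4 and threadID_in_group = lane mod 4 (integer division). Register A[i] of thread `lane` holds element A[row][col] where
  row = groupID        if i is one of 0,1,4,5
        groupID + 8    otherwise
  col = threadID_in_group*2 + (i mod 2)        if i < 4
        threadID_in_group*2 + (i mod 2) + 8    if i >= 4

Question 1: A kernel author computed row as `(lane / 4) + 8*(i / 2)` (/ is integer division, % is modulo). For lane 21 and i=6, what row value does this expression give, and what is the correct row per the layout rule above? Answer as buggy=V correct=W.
buggy=29 correct=13

`(lane / 4) + 8*(i / 2)`[21,6]->29
lane 21: gid=5 (21/4), tid=1 (21%4)
i=6: r=5+8=13, c=1*2+0+8=10
row: 29 vs 13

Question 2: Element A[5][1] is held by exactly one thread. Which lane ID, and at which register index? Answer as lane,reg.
20,1

r:5=>grp=5,rB=0  c:1=>cB=0,tig=0,lo=1
L=5*4+0=20  i=0*4+0*2+1=1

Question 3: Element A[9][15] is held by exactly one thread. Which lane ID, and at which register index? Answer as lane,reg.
7,7

r=9→G=1,rhi=1  c=15→chi=1,T=3,p=1
L=1*4+3=7  i=1*4+1*2+1=7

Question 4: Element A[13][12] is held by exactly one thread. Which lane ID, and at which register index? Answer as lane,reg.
r: 13->gid=5,r8=1  c: 12->c8=1,tid=2,i&1=0
L=5*4+2=22  i=1*4+1*2+0=6

22,6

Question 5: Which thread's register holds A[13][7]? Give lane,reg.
23,3

r=13→G=5,rhi=1  c=7→chi=0,T=3,p=1
L=5*4+3=23  i=0*4+1*2+1=3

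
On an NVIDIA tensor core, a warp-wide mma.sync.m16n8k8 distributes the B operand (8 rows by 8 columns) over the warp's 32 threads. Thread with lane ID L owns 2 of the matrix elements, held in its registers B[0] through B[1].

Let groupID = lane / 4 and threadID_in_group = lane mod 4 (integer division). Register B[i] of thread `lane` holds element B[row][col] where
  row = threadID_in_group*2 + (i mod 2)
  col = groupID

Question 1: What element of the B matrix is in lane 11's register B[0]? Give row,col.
6,2

lane 11: G=2 (11/4), T=3 (11%4)
i=0: r=3*2+0=6, c=G=2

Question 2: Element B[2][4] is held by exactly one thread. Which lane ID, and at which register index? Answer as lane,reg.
17,0

c:4=>grp=4  r:2=>tig=1,lo=0
L=4*4+1=17  i=0=0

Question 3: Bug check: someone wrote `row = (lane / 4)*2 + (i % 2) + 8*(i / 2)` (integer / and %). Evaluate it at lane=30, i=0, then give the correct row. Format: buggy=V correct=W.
buggy=14 correct=4

`(lane / 4)*2 + (i % 2) + 8*(i / 2)`[30,0]->14
lane 30: gid=7 (30/4), tid=2 (30%4)
i=0: r=2*2+0=4, c=gid=7
row: 14 vs 4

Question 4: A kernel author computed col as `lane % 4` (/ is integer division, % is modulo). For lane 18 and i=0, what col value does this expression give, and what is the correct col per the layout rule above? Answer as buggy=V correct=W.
buggy=2 correct=4

`lane % 4`[18,0]=>2
L=18=>grp=18>>2=4, tig=18&3=2
[0]=>row 2·2+0=4  col grp=4
col: 2 vs 4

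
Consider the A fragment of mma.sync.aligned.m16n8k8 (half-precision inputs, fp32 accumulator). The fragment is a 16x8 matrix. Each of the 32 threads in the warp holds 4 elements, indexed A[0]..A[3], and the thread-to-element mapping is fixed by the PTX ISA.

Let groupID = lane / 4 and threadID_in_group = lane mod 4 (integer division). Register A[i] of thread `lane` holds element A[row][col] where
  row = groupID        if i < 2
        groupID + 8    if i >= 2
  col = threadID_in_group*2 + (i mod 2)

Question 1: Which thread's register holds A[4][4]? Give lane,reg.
r=4→G=4,rhi=0  c=4→T=2,p=0
L=4*4+2=18  i=0*2+0=0

18,0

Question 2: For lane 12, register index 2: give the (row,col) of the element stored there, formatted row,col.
11,0

12: G=3,T=0
[2] (3+8,0*2+0) = (11,0)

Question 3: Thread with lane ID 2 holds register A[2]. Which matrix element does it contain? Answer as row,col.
8,4

L=2->g=2>>2=0, t=2&3=2
[2]->row 0+8=8  col 2·2+0=4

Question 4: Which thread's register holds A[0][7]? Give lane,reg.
3,1

r=0->g=0,rb=0  c=7->t=3,b0=1
L=0*4+3=3  i=0*2+1=1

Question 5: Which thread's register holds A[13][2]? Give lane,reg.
21,2

r:13=>grp=5,rB=1  c:2=>tig=1,lo=0
L=5*4+1=21  i=1*2+0=2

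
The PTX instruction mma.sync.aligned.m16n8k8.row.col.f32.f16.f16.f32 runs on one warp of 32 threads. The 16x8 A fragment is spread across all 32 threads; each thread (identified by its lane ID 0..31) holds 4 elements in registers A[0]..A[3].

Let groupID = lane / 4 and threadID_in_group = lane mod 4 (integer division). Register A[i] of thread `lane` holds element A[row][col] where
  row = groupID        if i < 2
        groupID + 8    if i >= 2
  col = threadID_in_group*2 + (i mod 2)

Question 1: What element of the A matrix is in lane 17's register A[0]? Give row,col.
lane 17: G=4 (17/4), T=1 (17%4)
i=0: r=4+0=4, c=1*2+0=2

4,2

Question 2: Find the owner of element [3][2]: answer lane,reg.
13,0

r:3=>grp=3,rB=0  c:2=>tig=1,lo=0
L=3*4+1=13  i=0*2+0=0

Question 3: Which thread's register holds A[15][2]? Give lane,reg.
29,2

r:15=>grp=7,rB=1  c:2=>tig=1,lo=0
L=7*4+1=29  i=1*2+0=2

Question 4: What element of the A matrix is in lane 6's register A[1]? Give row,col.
lane 6: gid=1 (6/4), tid=2 (6%4)
i=1: r=1+0=1, c=2*2+1=5

1,5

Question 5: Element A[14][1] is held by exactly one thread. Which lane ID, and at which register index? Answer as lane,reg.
r=14⇒gr=6,Rb=1  c=1⇒th=0,odd=1
L=6*4+0=24  i=1*2+1=3

24,3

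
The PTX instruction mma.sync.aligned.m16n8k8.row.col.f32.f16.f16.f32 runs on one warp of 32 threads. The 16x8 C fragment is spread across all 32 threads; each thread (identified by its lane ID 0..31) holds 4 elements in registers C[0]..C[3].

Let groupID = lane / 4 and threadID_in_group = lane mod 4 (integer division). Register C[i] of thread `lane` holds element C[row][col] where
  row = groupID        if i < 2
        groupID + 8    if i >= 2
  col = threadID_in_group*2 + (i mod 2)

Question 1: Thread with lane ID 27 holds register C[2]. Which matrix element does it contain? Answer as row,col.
27: G=6,T=3
[2] (6+8,3*2+0) = (14,6)

14,6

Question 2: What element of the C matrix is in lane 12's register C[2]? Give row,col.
lane 12: G=3 (12/4), T=0 (12%4)
i=2: r=3+8=11, c=0*2+0=0

11,0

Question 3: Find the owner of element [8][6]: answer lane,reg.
3,2

r=8→G=0,rhi=1  c=6→T=3,p=0
L=0*4+3=3  i=1*2+0=2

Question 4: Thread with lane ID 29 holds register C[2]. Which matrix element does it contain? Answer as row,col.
15,2

lane 29: gr=7 (29/4), th=1 (29%4)
i=2: r=7+8=15, c=1*2+0=2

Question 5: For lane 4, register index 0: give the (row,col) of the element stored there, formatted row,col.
1,0

4: G=1,T=0
[0] (1+0,0*2+0) = (1,0)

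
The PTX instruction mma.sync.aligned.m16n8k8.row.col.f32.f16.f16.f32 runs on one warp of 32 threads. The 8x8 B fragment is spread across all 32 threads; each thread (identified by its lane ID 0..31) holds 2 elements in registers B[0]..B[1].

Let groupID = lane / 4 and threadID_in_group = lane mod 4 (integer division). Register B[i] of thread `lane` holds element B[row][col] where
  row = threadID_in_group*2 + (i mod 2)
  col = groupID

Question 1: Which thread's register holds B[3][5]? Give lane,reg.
c: 5->gid=5  r: 3->tid=1,i&1=1
L=5*4+1=21  i=1=1

21,1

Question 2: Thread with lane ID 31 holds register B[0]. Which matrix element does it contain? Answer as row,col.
6,7

lane 31: gid=7 (31/4), tid=3 (31%4)
i=0: r=3*2+0=6, c=gid=7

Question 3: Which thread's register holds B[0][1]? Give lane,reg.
c:1=>grp=1  r:0=>tig=0,lo=0
L=1*4+0=4  i=0=0

4,0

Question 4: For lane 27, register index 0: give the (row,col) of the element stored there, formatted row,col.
6,6

lane 27: gr=6 (27/4), th=3 (27%4)
i=0: r=3*2+0=6, c=gr=6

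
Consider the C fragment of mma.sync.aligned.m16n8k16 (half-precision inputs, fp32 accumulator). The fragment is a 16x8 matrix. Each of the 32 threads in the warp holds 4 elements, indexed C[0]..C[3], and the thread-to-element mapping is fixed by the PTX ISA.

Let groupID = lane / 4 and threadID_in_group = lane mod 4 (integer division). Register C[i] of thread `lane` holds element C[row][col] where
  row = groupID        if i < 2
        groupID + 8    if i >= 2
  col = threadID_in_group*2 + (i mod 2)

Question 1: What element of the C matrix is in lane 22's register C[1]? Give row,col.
5,5

lane 22: gid=5 (22/4), tid=2 (22%4)
i=1: r=5+0=5, c=2*2+1=5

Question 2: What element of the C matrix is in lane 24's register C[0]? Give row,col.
lane 24->24/4=6, 24 mod 4=0
i=0  r:6+0->6  c:2·0+0->0

6,0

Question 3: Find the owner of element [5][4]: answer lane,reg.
r: 5->gid=5,r8=0  c: 4->tid=2,i&1=0
L=5*4+2=22  i=0*2+0=0

22,0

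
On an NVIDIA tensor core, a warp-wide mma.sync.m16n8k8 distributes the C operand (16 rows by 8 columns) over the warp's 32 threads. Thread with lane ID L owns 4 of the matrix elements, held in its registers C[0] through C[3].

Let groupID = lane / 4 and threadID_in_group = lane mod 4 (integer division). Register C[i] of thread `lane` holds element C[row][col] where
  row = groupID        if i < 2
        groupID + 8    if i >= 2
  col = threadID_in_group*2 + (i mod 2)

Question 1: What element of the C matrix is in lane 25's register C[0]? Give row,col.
25: grp=6,tig=1
[0] (6+0,1*2+0) = (6,2)

6,2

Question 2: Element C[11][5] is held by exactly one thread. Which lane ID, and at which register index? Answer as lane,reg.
14,3

r=11->g=3,rb=1  c=5->t=2,b0=1
L=3*4+2=14  i=1*2+1=3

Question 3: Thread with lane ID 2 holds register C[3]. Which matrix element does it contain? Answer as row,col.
8,5

lane 2->2/4=0, 2 mod 4=2
i=3  r:0+8->8  c:2·2+1->5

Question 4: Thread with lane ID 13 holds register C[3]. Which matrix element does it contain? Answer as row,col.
lane 13: grp=3 (13/4), tig=1 (13%4)
i=3: r=3+8=11, c=1*2+1=3

11,3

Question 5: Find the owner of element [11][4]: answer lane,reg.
r=11→G=3,rhi=1  c=4→T=2,p=0
L=3*4+2=14  i=1*2+0=2

14,2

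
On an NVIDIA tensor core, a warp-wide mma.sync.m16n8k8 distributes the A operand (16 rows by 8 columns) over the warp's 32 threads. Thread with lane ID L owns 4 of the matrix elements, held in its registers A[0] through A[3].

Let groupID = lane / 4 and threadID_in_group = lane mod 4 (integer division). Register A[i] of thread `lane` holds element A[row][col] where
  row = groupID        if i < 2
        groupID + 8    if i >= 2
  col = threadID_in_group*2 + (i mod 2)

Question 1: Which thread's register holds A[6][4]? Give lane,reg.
26,0

r: 6->gid=6,r8=0  c: 4->tid=2,i&1=0
L=6*4+2=26  i=0*2+0=0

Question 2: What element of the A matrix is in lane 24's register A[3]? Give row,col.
lane 24: G=6 (24/4), T=0 (24%4)
i=3: r=6+8=14, c=0*2+1=1

14,1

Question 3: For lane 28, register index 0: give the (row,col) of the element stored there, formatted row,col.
28: gid=7,tid=0
[0] (7+0,0*2+0) = (7,0)

7,0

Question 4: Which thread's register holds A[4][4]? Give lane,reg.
18,0

r=4⇒gr=4,Rb=0  c=4⇒th=2,odd=0
L=4*4+2=18  i=0*2+0=0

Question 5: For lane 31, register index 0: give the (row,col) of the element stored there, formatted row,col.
7,6

L=31->gid=31>>2=7, tid=31&3=3
[0]->row 7+0=7  col 3·2+0=6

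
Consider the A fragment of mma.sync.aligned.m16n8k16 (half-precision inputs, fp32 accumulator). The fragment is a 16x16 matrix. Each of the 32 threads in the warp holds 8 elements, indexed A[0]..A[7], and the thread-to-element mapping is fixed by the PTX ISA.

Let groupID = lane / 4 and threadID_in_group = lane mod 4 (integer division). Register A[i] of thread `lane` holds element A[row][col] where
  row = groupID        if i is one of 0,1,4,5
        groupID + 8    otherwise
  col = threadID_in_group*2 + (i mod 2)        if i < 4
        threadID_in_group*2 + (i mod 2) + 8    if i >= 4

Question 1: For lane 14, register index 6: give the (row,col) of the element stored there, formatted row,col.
lane 14->14/4=3, 14 mod 4=2
i=6  r:3+8->11  c:2·2+0+8->12

11,12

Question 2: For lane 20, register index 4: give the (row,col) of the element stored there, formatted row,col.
5,8

L=20=>grp=20>>2=5, tig=20&3=0
[4]=>row 5+0=5  col 0·2+0+8=8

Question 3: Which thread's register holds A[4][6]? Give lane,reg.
19,0

r: 4->gid=4,r8=0  c: 6->c8=0,tid=3,i&1=0
L=4*4+3=19  i=0*4+0*2+0=0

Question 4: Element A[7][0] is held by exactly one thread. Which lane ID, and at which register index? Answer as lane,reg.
28,0

r=7→G=7,rhi=0  c=0→chi=0,T=0,p=0
L=7*4+0=28  i=0*4+0*2+0=0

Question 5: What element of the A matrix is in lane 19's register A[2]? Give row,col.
12,6

lane 19→19/4=4, 19 mod 4=3
i=2  r:4+8→12  c:2·3+0+0→6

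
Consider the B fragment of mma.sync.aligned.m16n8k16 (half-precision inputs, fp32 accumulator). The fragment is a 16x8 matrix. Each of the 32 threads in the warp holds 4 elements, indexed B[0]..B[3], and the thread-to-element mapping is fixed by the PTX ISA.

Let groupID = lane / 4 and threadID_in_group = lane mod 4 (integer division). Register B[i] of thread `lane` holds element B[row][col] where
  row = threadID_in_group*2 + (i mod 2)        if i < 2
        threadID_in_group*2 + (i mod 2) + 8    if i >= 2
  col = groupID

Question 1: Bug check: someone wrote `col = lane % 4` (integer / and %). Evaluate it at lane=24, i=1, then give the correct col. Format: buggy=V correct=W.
buggy=0 correct=6

`lane % 4`[24,1]→0
lane 24: G=6 (24/4), T=0 (24%4)
i=1: r=0*2+1+0=1, c=G=6
col: 0 vs 6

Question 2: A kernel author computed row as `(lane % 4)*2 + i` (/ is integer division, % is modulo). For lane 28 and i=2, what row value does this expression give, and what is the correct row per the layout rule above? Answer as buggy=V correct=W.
`(lane % 4)*2 + i`[28,2]=>2
28: grp=7,tig=0
[2] (0*2+0+8,7) = (8,7)
row: 2 vs 8

buggy=2 correct=8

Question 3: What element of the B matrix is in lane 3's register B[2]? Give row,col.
3: gr=0,th=3
[2] (3*2+0+8,0) = (14,0)

14,0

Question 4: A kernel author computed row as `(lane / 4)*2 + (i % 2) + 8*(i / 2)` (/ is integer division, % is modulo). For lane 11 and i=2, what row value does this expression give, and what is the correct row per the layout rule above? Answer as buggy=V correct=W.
`(lane / 4)*2 + (i % 2) + 8*(i / 2)`[11,2]=>12
lane 11=>11/4=2, 11 mod 4=3
i=2  r:2·3+0+8=>14  c:2
row: 12 vs 14

buggy=12 correct=14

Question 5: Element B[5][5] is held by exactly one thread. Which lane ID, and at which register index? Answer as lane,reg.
22,1

c=5→G=5  r=5→rhi=0,T=2,p=1
L=5*4+2=22  i=0*2+1=1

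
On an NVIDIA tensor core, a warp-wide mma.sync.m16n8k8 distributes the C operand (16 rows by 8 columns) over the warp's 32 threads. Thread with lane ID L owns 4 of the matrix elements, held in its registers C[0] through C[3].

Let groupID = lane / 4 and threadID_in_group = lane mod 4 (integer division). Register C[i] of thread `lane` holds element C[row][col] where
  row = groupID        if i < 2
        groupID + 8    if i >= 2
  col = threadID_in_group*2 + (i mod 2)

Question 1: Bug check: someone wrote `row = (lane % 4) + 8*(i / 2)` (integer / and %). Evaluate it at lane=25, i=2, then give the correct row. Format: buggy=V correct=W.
`(lane % 4) + 8*(i / 2)`[25,2]=>9
25: grp=6,tig=1
[2] (6+8,1*2+0) = (14,2)
row: 9 vs 14

buggy=9 correct=14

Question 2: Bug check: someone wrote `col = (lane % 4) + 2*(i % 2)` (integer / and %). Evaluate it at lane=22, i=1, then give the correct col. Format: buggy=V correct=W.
buggy=4 correct=5

`(lane % 4) + 2*(i % 2)`[22,1]->4
22: gid=5,tid=2
[1] (5+0,2*2+1) = (5,5)
col: 4 vs 5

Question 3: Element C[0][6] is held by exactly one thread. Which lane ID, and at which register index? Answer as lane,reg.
r:0=>grp=0,rB=0  c:6=>tig=3,lo=0
L=0*4+3=3  i=0*2+0=0

3,0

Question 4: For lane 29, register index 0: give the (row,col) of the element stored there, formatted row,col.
lane 29->29/4=7, 29 mod 4=1
i=0  r:7+0->7  c:2·1+0->2

7,2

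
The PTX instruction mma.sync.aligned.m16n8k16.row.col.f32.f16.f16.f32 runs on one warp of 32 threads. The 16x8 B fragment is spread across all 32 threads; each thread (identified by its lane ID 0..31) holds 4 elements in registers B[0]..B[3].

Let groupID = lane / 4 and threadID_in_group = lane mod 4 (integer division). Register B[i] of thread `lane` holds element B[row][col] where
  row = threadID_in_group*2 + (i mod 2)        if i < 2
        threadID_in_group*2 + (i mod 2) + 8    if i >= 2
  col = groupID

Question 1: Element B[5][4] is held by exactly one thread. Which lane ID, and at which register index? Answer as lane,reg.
18,1

c=4⇒gr=4  r=5⇒Rb=0,th=2,odd=1
L=4*4+2=18  i=0*2+1=1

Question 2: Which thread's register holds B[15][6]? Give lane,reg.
c=6⇒gr=6  r=15⇒Rb=1,th=3,odd=1
L=6*4+3=27  i=1*2+1=3

27,3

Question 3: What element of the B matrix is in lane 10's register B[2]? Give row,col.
L=10->gid=10>>2=2, tid=10&3=2
[2]->row 2·2+0+8=12  col gid=2

12,2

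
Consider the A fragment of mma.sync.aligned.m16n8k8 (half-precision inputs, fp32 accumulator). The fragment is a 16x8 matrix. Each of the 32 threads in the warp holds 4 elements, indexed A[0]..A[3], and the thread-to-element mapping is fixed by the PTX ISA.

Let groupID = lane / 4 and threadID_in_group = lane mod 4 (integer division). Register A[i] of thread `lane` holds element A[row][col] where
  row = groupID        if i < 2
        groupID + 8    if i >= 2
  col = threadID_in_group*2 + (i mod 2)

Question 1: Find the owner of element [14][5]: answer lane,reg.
r=14⇒gr=6,Rb=1  c=5⇒th=2,odd=1
L=6*4+2=26  i=1*2+1=3

26,3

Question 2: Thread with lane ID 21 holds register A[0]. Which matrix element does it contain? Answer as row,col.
lane 21: g=5 (21/4), t=1 (21%4)
i=0: r=5+0=5, c=1*2+0=2

5,2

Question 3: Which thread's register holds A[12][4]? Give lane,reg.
r=12->g=4,rb=1  c=4->t=2,b0=0
L=4*4+2=18  i=1*2+0=2

18,2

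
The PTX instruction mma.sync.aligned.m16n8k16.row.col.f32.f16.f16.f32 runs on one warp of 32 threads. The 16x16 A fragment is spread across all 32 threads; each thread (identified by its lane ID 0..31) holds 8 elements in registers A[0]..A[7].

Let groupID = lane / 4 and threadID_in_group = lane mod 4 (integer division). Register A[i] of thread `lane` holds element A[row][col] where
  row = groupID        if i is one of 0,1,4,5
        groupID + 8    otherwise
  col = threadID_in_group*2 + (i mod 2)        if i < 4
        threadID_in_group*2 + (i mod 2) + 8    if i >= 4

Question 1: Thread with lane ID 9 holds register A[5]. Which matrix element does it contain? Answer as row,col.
lane 9->9/4=2, 9 mod 4=1
i=5  r:2+0->2  c:2·1+1+8->11

2,11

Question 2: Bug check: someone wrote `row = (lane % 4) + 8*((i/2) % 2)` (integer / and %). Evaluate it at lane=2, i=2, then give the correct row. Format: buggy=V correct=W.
buggy=10 correct=8

`(lane % 4) + 8*((i/2) % 2)`[2,2]->10
lane 2: g=0 (2/4), t=2 (2%4)
i=2: r=0+8=8, c=2*2+0+0=4
row: 10 vs 8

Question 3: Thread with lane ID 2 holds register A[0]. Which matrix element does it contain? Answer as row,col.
2: gr=0,th=2
[0] (0+0,2*2+0+0) = (0,4)

0,4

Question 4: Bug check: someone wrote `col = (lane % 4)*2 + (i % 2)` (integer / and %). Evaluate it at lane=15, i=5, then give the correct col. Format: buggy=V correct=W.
`(lane % 4)*2 + (i % 2)`[15,5]⇒7
L=15⇒gr=15>>2=3, th=15&3=3
[5]⇒row 3+0=3  col 3·2+1+8=15
col: 7 vs 15

buggy=7 correct=15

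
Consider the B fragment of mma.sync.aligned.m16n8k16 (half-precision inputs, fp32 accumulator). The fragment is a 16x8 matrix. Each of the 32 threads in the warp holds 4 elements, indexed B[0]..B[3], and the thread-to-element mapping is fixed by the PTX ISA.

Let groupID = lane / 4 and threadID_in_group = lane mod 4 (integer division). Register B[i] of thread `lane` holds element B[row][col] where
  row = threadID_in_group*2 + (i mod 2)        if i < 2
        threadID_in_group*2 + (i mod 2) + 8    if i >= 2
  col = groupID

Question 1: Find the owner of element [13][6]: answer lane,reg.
26,3

c=6⇒gr=6  r=13⇒Rb=1,th=2,odd=1
L=6*4+2=26  i=1*2+1=3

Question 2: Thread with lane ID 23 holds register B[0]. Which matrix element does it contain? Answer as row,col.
L=23=>grp=23>>2=5, tig=23&3=3
[0]=>row 3·2+0+0=6  col grp=5

6,5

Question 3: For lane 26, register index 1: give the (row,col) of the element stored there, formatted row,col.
5,6

lane 26→26/4=6, 26 mod 4=2
i=1  r:2·2+1+0→5  c:6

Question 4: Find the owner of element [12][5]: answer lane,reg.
22,2

c=5->g=5  r=12->rb=1,t=2,b0=0
L=5*4+2=22  i=1*2+0=2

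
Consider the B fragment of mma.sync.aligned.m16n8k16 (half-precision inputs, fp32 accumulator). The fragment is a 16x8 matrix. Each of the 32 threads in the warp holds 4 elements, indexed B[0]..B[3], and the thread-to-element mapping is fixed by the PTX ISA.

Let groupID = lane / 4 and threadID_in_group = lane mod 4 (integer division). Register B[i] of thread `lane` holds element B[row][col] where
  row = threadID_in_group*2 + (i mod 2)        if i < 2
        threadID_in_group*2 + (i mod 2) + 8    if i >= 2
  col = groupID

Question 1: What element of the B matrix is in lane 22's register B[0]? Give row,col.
4,5

lane 22: G=5 (22/4), T=2 (22%4)
i=0: r=2*2+0+0=4, c=G=5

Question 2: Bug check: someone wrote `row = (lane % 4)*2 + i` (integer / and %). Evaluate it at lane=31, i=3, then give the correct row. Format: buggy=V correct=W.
`(lane % 4)*2 + i`[31,3]⇒9
lane 31: gr=7 (31/4), th=3 (31%4)
i=3: r=3*2+1+8=15, c=gr=7
row: 9 vs 15

buggy=9 correct=15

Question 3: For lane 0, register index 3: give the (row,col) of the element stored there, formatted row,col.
0: G=0,T=0
[3] (0*2+1+8,0) = (9,0)

9,0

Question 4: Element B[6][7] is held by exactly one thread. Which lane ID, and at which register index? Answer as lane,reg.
c: 7->gid=7  r: 6->r8=0,tid=3,i&1=0
L=7*4+3=31  i=0*2+0=0

31,0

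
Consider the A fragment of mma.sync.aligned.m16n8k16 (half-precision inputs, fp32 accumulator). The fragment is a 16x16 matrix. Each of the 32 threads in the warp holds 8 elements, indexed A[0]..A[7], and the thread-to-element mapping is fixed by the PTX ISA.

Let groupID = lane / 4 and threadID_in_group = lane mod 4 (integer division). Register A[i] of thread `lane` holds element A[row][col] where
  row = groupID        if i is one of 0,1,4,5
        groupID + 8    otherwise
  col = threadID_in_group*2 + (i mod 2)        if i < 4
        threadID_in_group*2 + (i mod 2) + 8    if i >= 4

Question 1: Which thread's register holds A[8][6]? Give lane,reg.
r=8->g=0,rb=1  c=6->cb=0,t=3,b0=0
L=0*4+3=3  i=0*4+1*2+0=2

3,2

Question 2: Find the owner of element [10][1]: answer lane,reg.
r=10⇒gr=2,Rb=1  c=1⇒Cb=0,th=0,odd=1
L=2*4+0=8  i=0*4+1*2+1=3

8,3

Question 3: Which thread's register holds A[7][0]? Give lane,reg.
28,0

r:7=>grp=7,rB=0  c:0=>cB=0,tig=0,lo=0
L=7*4+0=28  i=0*4+0*2+0=0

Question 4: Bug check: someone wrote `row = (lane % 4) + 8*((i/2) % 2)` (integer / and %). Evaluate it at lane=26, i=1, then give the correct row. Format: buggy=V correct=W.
`(lane % 4) + 8*((i/2) % 2)`[26,1]->2
26: gid=6,tid=2
[1] (6+0,2*2+1+0) = (6,5)
row: 2 vs 6

buggy=2 correct=6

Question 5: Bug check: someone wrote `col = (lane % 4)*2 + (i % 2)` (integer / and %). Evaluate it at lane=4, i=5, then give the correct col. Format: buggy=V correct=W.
buggy=1 correct=9

`(lane % 4)*2 + (i % 2)`[4,5]->1
lane 4: g=1 (4/4), t=0 (4%4)
i=5: r=1+0=1, c=0*2+1+8=9
col: 1 vs 9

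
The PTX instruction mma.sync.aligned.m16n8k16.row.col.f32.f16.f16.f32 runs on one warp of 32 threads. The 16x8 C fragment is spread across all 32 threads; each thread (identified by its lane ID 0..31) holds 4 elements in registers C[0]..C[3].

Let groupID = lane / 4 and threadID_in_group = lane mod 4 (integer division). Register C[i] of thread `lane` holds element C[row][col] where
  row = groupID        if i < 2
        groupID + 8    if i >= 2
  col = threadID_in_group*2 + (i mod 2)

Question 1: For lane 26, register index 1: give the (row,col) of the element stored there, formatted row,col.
6,5

lane 26->26/4=6, 26 mod 4=2
i=1  r:6+0->6  c:2·2+1->5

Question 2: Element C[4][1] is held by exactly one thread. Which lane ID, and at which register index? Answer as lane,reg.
r=4->g=4,rb=0  c=1->t=0,b0=1
L=4*4+0=16  i=0*2+1=1

16,1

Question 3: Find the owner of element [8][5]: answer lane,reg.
2,3

r=8->g=0,rb=1  c=5->t=2,b0=1
L=0*4+2=2  i=1*2+1=3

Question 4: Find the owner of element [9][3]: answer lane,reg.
r:9=>grp=1,rB=1  c:3=>tig=1,lo=1
L=1*4+1=5  i=1*2+1=3

5,3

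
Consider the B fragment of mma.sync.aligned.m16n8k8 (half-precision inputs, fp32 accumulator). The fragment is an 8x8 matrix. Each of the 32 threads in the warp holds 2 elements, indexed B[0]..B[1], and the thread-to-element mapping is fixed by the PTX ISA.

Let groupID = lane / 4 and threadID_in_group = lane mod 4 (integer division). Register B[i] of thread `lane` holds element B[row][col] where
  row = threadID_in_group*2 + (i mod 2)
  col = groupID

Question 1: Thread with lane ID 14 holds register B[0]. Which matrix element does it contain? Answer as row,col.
4,3

lane 14->14/4=3, 14 mod 4=2
i=0  r:2·2+0->4  c:3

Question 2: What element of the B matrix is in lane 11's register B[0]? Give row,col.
6,2

11: gid=2,tid=3
[0] (3*2+0,2) = (6,2)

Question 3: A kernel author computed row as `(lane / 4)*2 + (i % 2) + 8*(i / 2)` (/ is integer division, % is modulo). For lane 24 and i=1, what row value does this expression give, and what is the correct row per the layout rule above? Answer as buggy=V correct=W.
`(lane / 4)*2 + (i % 2) + 8*(i / 2)`[24,1]⇒13
lane 24⇒24/4=6, 24 mod 4=0
i=1  r:2·0+1⇒1  c:6
row: 13 vs 1

buggy=13 correct=1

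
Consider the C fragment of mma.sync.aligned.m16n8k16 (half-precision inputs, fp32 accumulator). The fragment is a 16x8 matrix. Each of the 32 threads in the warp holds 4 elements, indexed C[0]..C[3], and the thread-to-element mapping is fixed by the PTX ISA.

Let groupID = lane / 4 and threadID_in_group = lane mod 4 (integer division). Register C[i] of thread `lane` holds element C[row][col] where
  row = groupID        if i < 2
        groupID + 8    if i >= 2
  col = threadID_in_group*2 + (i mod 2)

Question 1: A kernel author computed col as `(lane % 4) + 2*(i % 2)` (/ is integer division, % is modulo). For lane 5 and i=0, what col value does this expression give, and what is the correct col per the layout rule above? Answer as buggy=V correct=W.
`(lane % 4) + 2*(i % 2)`[5,0]->1
lane 5->5/4=1, 5 mod 4=1
i=0  r:1+0->1  c:2·1+0->2
col: 1 vs 2

buggy=1 correct=2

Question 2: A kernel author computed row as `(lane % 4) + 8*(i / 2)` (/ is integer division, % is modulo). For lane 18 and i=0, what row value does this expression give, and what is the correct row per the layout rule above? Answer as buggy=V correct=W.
`(lane % 4) + 8*(i / 2)`[18,0]⇒2
lane 18⇒18/4=4, 18 mod 4=2
i=0  r:4+0⇒4  c:2·2+0⇒4
row: 2 vs 4

buggy=2 correct=4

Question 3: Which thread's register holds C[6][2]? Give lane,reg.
25,0

r=6→G=6,rhi=0  c=2→T=1,p=0
L=6*4+1=25  i=0*2+0=0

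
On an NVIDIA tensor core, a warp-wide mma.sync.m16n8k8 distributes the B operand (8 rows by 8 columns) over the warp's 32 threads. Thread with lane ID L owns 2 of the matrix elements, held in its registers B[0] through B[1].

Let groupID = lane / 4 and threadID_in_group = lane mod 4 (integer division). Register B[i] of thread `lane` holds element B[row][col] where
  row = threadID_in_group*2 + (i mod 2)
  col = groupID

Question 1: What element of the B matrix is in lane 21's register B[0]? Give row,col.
2,5

21: G=5,T=1
[0] (1*2+0,5) = (2,5)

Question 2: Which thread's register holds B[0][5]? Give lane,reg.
20,0

c=5→G=5  r=0→T=0,p=0
L=5*4+0=20  i=0=0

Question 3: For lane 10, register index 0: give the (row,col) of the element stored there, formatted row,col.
L=10->gid=10>>2=2, tid=10&3=2
[0]->row 2·2+0=4  col gid=2

4,2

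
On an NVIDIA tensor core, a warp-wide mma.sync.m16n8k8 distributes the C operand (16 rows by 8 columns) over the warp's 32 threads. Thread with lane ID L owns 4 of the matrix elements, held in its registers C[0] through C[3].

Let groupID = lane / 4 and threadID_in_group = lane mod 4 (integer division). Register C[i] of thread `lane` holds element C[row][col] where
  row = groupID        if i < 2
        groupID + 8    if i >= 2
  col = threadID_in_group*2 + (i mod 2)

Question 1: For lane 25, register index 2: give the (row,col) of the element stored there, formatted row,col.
14,2

lane 25⇒25/4=6, 25 mod 4=1
i=2  r:6+8⇒14  c:2·1+0⇒2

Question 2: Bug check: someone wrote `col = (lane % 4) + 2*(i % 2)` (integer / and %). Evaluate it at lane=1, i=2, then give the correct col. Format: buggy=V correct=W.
`(lane % 4) + 2*(i % 2)`[1,2]⇒1
lane 1: gr=0 (1/4), th=1 (1%4)
i=2: r=0+8=8, c=1*2+0=2
col: 1 vs 2

buggy=1 correct=2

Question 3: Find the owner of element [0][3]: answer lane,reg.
r=0→G=0,rhi=0  c=3→T=1,p=1
L=0*4+1=1  i=0*2+1=1

1,1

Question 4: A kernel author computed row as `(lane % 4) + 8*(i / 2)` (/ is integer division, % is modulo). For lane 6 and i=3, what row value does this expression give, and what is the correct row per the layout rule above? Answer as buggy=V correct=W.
buggy=10 correct=9

`(lane % 4) + 8*(i / 2)`[6,3]→10
6: G=1,T=2
[3] (1+8,2*2+1) = (9,5)
row: 10 vs 9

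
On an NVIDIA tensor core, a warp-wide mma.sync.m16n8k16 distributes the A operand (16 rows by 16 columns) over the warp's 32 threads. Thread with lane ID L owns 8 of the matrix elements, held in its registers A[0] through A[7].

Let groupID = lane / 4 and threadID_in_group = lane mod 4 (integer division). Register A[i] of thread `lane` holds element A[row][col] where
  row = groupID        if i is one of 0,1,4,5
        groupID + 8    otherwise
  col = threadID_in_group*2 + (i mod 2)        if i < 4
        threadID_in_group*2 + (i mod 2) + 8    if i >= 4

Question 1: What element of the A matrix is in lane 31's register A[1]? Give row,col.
7,7

lane 31: grp=7 (31/4), tig=3 (31%4)
i=1: r=7+0=7, c=3*2+1+0=7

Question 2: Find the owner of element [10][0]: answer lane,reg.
8,2

r=10→G=2,rhi=1  c=0→chi=0,T=0,p=0
L=2*4+0=8  i=0*4+1*2+0=2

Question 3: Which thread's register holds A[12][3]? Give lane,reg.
17,3

r:12=>grp=4,rB=1  c:3=>cB=0,tig=1,lo=1
L=4*4+1=17  i=0*4+1*2+1=3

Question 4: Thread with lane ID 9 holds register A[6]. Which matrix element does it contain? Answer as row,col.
lane 9->9/4=2, 9 mod 4=1
i=6  r:2+8->10  c:2·1+0+8->10

10,10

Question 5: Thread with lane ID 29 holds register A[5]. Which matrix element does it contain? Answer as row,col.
7,11

29: gid=7,tid=1
[5] (7+0,1*2+1+8) = (7,11)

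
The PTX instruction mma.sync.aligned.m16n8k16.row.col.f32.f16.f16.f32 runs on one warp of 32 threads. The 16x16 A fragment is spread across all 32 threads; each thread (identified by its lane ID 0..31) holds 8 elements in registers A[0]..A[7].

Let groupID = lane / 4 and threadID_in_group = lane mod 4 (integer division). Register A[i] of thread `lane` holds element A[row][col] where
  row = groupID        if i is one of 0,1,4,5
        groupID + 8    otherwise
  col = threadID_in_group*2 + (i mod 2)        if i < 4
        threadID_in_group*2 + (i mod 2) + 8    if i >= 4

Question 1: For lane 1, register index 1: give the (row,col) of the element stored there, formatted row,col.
1: g=0,t=1
[1] (0+0,1*2+1+0) = (0,3)

0,3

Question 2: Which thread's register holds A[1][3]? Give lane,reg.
r=1→G=1,rhi=0  c=3→chi=0,T=1,p=1
L=1*4+1=5  i=0*4+0*2+1=1

5,1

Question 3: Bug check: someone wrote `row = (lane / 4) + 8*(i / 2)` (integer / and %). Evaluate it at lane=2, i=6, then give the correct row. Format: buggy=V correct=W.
buggy=24 correct=8

`(lane / 4) + 8*(i / 2)`[2,6]->24
L=2->gid=2>>2=0, tid=2&3=2
[6]->row 0+8=8  col 2·2+0+8=12
row: 24 vs 8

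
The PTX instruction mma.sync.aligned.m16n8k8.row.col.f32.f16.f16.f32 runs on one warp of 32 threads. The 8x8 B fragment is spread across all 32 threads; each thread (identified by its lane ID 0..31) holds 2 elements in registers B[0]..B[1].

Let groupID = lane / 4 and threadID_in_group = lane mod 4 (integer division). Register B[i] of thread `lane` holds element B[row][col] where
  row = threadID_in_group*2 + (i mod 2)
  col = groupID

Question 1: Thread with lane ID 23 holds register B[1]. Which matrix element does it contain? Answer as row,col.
7,5

L=23->gid=23>>2=5, tid=23&3=3
[1]->row 3·2+1=7  col gid=5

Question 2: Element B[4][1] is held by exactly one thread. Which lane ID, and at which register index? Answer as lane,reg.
6,0

c:1=>grp=1  r:4=>tig=2,lo=0
L=1*4+2=6  i=0=0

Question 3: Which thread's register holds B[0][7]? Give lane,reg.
c:7=>grp=7  r:0=>tig=0,lo=0
L=7*4+0=28  i=0=0

28,0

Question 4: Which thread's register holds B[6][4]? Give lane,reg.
19,0

c:4=>grp=4  r:6=>tig=3,lo=0
L=4*4+3=19  i=0=0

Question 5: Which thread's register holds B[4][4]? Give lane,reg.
c=4->g=4  r=4->t=2,b0=0
L=4*4+2=18  i=0=0

18,0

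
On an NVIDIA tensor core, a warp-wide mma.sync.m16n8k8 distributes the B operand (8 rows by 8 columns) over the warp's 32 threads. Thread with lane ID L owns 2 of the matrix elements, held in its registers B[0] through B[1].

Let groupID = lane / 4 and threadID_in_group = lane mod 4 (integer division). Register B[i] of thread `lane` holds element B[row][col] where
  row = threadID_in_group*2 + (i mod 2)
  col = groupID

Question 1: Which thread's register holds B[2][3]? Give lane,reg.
c=3→G=3  r=2→T=1,p=0
L=3*4+1=13  i=0=0

13,0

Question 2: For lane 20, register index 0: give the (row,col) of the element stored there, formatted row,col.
L=20⇒gr=20>>2=5, th=20&3=0
[0]⇒row 0·2+0=0  col gr=5

0,5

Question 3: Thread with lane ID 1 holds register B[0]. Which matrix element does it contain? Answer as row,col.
L=1=>grp=1>>2=0, tig=1&3=1
[0]=>row 1·2+0=2  col grp=0

2,0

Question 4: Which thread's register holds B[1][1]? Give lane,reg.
c=1⇒gr=1  r=1⇒th=0,odd=1
L=1*4+0=4  i=1=1

4,1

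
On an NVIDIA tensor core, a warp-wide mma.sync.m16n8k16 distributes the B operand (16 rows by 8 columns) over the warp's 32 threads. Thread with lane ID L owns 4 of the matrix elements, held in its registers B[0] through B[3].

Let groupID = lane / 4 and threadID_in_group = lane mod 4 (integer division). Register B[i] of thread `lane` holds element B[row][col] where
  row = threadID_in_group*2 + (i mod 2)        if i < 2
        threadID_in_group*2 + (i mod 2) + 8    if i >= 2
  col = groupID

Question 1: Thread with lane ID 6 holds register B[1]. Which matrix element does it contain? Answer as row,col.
5,1

L=6=>grp=6>>2=1, tig=6&3=2
[1]=>row 2·2+1+0=5  col grp=1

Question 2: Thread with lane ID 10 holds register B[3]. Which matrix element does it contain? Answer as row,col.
lane 10: G=2 (10/4), T=2 (10%4)
i=3: r=2*2+1+8=13, c=G=2

13,2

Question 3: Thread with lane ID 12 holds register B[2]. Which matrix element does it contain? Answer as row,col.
8,3

lane 12: gr=3 (12/4), th=0 (12%4)
i=2: r=0*2+0+8=8, c=gr=3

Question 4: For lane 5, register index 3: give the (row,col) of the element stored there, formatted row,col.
11,1

L=5->g=5>>2=1, t=5&3=1
[3]->row 1·2+1+8=11  col g=1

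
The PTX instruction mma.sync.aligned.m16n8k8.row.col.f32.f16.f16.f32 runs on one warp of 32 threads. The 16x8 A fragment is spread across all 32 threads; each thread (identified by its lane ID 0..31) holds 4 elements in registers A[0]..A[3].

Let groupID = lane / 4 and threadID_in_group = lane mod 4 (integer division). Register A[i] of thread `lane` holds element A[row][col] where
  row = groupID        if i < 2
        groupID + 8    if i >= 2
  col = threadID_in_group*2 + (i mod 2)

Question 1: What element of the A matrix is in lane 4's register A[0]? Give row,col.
1,0

4: gid=1,tid=0
[0] (1+0,0*2+0) = (1,0)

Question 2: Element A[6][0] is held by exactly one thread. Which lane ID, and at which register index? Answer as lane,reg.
r:6=>grp=6,rB=0  c:0=>tig=0,lo=0
L=6*4+0=24  i=0*2+0=0

24,0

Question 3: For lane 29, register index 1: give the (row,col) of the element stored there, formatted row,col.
29: gr=7,th=1
[1] (7+0,1*2+1) = (7,3)

7,3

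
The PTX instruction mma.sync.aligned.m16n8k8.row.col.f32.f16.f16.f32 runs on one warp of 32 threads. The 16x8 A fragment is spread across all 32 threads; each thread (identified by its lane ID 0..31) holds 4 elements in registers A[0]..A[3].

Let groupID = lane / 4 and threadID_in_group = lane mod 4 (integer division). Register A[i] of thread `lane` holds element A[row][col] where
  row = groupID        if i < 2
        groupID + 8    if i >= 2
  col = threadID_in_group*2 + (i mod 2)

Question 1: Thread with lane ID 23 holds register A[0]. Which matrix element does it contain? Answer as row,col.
23: g=5,t=3
[0] (5+0,3*2+0) = (5,6)

5,6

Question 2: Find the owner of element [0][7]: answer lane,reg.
3,1

r=0->g=0,rb=0  c=7->t=3,b0=1
L=0*4+3=3  i=0*2+1=1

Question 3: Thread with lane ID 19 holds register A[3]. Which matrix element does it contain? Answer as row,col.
lane 19->19/4=4, 19 mod 4=3
i=3  r:4+8->12  c:2·3+1->7

12,7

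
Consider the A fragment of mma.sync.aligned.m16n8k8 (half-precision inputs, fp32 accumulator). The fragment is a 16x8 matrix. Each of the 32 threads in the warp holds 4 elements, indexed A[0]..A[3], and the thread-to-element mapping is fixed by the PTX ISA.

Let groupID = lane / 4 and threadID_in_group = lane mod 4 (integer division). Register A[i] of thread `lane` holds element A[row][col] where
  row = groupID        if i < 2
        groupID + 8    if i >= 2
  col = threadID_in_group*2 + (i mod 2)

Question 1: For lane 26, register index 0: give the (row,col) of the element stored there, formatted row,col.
6,4

lane 26=>26/4=6, 26 mod 4=2
i=0  r:6+0=>6  c:2·2+0=>4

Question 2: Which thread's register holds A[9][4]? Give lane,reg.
r=9->g=1,rb=1  c=4->t=2,b0=0
L=1*4+2=6  i=1*2+0=2

6,2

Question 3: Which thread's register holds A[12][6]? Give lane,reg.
19,2

r=12⇒gr=4,Rb=1  c=6⇒th=3,odd=0
L=4*4+3=19  i=1*2+0=2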